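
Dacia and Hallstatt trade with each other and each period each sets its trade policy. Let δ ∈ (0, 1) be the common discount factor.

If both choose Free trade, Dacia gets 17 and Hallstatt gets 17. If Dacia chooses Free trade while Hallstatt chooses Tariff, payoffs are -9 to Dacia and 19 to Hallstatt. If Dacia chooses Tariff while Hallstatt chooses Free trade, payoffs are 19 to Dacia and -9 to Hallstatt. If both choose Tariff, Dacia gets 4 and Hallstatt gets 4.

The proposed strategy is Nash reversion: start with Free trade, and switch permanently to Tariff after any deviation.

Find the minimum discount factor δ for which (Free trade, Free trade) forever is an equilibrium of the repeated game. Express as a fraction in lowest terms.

2/15

One-period gain from deviating is 19 − 17 = 2. The loss is 17 − 4 = 13 in every subsequent period, with present value 13·δ/(1−δ).
Deviation is unprofitable when 13·δ/(1−δ) ≥ 2, i.e. δ/(1−δ) ≥ 2/13.
Equivalently δ ≥ 2/(2+13) = 2/15.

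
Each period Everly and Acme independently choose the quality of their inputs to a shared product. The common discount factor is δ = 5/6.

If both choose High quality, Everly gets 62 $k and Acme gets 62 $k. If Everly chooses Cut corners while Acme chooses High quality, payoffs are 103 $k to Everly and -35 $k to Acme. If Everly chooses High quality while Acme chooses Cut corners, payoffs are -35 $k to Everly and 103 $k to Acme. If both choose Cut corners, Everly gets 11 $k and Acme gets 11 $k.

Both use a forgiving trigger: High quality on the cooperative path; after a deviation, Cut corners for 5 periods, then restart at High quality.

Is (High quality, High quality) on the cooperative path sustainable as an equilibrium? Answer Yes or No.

IC: δ+…+δ^5 ≥ (103−62)/(62−11) = 41/51.
At δ = 5/6: partial sum = 2.9906 ≥ 0.8039. Cooperation sustainable.

Yes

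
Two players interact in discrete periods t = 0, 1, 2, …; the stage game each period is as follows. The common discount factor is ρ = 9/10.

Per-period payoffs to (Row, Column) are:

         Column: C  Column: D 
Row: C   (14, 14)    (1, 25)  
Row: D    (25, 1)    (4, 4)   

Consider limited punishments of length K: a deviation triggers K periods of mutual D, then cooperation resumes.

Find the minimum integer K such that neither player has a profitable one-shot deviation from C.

Need Σ_{k=1}^{K} ρ^k ≥ (25−14)/(14−4) = 1.1000 at ρ = 9/10.
At K = 1 the sum is 0.9000 < 1.1000; at K = 2 it is 1.7100 ≥ 1.1000.
So the minimum punishment length is K = 2.

2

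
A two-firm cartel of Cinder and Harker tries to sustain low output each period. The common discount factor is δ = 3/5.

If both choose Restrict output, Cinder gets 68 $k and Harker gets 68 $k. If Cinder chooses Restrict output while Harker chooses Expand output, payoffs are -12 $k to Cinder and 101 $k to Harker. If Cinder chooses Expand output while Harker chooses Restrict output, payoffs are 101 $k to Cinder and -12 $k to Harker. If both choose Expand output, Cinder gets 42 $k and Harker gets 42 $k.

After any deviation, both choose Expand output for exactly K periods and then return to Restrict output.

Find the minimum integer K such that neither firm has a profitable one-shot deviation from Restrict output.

4

No profitable deviation requires (68−42)(δ+…+δ^K) ≥ 101−68, i.e. δ+…+δ^K ≥ 33/26 ≈ 1.2692.
With δ = 3/5, the partial sums are K=1: 0.6000, K=2: 0.9600, K=3: 1.1760, K=4: 1.3056.
K = 4 is the first length at which the sum reaches 1.2692.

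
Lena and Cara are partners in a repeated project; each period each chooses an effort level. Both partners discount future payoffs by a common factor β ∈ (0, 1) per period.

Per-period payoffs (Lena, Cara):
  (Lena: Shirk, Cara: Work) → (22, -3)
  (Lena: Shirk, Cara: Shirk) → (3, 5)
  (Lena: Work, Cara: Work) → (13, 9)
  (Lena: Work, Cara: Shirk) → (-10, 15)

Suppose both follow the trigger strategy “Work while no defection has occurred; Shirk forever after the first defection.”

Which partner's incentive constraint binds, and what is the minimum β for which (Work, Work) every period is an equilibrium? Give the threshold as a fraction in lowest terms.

Lena's threshold: (22−13)/(22−3) = 9/19.
Cara's threshold: (15−9)/(15−5) = 3/5.
9/19 < 3/5, so Cara binds and β* = 3/5.

Cara; β ≥ 3/5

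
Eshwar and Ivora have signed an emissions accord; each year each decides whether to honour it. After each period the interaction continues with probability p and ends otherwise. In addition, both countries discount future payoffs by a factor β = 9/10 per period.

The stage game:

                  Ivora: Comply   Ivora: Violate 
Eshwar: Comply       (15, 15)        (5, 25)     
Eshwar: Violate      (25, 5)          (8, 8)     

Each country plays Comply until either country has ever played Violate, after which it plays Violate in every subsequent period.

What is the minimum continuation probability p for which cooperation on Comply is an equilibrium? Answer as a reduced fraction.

100/153

With continuation probability p and discount β, the effective per-period discount factor is βp.
Grim-trigger IC: βp ≥ (25−15)/(25−8) = 10/17.
So p ≥ (10/17)/(9/10) = 100/153.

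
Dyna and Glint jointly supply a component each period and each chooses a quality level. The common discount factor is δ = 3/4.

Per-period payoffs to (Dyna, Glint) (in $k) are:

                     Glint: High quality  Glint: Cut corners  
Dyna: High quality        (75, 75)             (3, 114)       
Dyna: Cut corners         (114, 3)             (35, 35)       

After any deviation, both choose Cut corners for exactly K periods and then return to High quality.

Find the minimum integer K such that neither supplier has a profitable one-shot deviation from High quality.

No profitable deviation requires (75−35)(δ+…+δ^K) ≥ 114−75, i.e. δ+…+δ^K ≥ 39/40 ≈ 0.9750.
With δ = 3/4, the partial sums are K=1: 0.7500, K=2: 1.3125.
K = 2 is the first length at which the sum reaches 0.9750.

2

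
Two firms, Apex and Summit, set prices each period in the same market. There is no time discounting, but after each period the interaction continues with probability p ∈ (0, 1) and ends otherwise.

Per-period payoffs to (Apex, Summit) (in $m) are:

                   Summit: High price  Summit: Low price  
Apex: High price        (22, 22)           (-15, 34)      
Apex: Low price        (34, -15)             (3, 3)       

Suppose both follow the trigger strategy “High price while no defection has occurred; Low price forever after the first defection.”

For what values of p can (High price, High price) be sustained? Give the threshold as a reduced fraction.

With no time discounting, the continuation probability p plays the role of the discount factor.
Grim-trigger IC: 22/(1−p) ≥ 34 + 3p/(1−p) ⇒ p ≥ (34−22)/(34−3) = 12/31.

12/31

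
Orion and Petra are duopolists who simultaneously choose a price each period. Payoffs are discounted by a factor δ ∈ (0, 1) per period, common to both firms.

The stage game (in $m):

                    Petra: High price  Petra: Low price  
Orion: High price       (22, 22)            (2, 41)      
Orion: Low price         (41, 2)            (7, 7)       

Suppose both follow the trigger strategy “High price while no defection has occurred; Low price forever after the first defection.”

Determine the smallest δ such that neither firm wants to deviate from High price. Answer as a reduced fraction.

19/34

Under grim trigger the critical discount factor is (T−C)/(T−P) with T = 41, C = 22, P = 7.
δ* = (41−22)/(41−7) = 19/34.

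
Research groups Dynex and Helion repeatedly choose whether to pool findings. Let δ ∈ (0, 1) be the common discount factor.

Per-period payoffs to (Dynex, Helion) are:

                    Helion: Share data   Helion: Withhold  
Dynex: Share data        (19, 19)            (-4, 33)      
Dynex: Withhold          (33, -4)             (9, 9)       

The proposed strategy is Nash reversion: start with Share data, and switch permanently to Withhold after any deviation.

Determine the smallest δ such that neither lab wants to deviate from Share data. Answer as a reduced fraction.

7/12

Cooperation forever yields 19 each period: 19/(1−δ).
Deviating yields 33 once, then 9 forever: 33 + 9δ/(1−δ).
No profitable deviation requires 19/(1−δ) ≥ 33 + 9δ/(1−δ).
Multiplying by (1−δ): 19 ≥ 33(1−δ) + 9δ = 33 − 24δ.
So 24δ ≥ 14, i.e. δ ≥ 14/24 = 7/12.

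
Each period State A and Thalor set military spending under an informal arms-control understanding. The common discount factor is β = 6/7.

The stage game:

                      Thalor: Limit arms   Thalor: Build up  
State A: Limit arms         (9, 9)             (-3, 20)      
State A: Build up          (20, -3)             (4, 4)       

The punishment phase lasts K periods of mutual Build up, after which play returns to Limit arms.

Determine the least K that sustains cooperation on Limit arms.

IC: β(1−β^K)/(1−β) ≥ (20−9)/(9−4) = 11/5.
With β = 6/7: need 1 − β^K ≥ 11/5·(1−6/7)/(6/7), i.e. β^K ≤ 0.6333.
Since (6/7)^2 = 0.7347 and (6/7)^3 = 0.6297, the smallest such K is 3.

3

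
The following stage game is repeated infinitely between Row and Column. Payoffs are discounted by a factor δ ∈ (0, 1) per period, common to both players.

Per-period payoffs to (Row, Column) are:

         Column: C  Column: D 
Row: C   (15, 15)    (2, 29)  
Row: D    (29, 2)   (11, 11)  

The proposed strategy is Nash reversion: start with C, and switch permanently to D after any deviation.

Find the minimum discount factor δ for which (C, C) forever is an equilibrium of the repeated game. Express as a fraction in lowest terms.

7/9

Cooperation forever yields 15 each period: 15/(1−δ).
Deviating yields 29 once, then 11 forever: 29 + 11δ/(1−δ).
No profitable deviation requires 15/(1−δ) ≥ 29 + 11δ/(1−δ).
Multiplying by (1−δ): 15 ≥ 29(1−δ) + 11δ = 29 − 18δ.
So 18δ ≥ 14, i.e. δ ≥ 14/18 = 7/9.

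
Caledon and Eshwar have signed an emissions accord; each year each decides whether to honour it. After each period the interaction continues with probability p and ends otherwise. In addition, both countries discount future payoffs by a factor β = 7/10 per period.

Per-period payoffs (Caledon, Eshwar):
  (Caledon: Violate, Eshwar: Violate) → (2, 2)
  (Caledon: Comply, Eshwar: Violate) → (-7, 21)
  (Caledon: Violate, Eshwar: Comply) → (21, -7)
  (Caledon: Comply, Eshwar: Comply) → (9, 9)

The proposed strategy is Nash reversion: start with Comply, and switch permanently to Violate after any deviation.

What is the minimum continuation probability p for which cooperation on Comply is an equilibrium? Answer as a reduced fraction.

120/133

With continuation probability p and discount β, the effective per-period discount factor is βp.
Grim-trigger IC: βp ≥ (21−9)/(21−2) = 12/19.
So p ≥ (12/19)/(7/10) = 120/133.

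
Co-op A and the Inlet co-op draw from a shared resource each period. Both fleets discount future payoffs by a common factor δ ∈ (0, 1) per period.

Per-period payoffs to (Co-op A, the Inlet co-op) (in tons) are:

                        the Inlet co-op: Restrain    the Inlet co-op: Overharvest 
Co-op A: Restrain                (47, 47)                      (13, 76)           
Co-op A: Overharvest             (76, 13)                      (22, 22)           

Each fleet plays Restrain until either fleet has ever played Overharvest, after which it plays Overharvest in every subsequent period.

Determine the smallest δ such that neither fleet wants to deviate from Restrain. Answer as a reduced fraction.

Cooperation forever yields 47 each period: 47/(1−δ).
Deviating yields 76 once, then 22 forever: 76 + 22δ/(1−δ).
No profitable deviation requires 47/(1−δ) ≥ 76 + 22δ/(1−δ).
Multiplying by (1−δ): 47 ≥ 76(1−δ) + 22δ = 76 − 54δ.
So 54δ ≥ 29, i.e. δ ≥ 29/54.

29/54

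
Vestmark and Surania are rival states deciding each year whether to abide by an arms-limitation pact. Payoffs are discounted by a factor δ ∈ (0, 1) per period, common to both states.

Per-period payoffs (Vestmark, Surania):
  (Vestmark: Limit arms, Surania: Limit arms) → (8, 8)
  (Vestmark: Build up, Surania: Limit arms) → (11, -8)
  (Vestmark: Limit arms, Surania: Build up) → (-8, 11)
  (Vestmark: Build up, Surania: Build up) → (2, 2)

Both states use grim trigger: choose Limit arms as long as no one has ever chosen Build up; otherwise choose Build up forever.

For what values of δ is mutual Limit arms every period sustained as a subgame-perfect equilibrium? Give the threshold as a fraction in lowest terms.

1/3

One-period gain from deviating is 11 − 8 = 3. The loss is 8 − 2 = 6 in every subsequent period, with present value 6·δ/(1−δ).
Deviation is unprofitable when 6·δ/(1−δ) ≥ 3, i.e. δ/(1−δ) ≥ 1/2.
Equivalently δ ≥ 3/(3+6) = 1/3.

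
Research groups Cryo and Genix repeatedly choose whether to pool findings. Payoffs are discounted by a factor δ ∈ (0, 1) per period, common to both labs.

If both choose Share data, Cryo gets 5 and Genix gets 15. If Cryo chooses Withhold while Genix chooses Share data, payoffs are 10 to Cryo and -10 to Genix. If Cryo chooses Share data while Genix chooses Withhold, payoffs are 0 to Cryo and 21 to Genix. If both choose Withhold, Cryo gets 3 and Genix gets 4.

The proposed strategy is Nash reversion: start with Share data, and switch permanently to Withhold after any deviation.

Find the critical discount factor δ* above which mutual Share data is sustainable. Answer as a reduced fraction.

Cryo: cooperation gives 5 each period; deviation gives 10 once then 3 forever.
  5/(1−δ) ≥ 10 + 3δ/(1−δ) ⇒ δ ≥ 5/7.
Genix: cooperation gives 15 each period; deviation gives 21 once then 4 forever.
  δ ≥ 6/17.
Both must hold, so the binding constraint is Cryo's: δ ≥ 5/7.

5/7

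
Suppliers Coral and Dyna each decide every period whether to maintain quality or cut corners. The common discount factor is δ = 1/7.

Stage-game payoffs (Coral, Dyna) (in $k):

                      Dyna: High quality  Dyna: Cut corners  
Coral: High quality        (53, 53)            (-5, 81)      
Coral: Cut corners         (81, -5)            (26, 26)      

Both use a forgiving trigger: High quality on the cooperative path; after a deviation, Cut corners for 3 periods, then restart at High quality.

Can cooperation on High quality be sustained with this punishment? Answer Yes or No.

No

Comparing payoff streams over the 4 periods until play realigns: cooperate → 53(1+δ+…+δ^3); deviate → 81 + 26(δ+…+δ^3).
Cooperation is sustained iff (53−26)(δ+…+δ^3) ≥ 81−53.
δ+…+δ^3 = 1/7·(1−(1/7)^3)/(1−1/7) = 0.1662, and (81−53)/(53−26) = 1.0370.
0.1662 < 1.0370, so cooperation is not sustainable.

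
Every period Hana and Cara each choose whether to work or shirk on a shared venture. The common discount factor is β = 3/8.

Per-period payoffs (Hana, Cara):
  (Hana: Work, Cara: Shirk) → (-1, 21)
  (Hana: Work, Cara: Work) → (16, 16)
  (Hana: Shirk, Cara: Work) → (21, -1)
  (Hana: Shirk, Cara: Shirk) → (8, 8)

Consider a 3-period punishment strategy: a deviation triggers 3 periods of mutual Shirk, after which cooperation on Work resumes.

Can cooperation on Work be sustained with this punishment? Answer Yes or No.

A one-shot deviation gives 21 now, then 8 for 3 periods, then back to 16.
Gain from deviating: (21−16) today; loss: (16−8) in each of the next 3 periods.
No-deviation condition: (16−8)(β+…+β^3) ≥ 21−16, i.e. β+…+β^3 ≥ 5/8.
At β = 3/8: β+…+β^3 = 0.5684 < 0.6250.
So cooperation is not sustainable.

No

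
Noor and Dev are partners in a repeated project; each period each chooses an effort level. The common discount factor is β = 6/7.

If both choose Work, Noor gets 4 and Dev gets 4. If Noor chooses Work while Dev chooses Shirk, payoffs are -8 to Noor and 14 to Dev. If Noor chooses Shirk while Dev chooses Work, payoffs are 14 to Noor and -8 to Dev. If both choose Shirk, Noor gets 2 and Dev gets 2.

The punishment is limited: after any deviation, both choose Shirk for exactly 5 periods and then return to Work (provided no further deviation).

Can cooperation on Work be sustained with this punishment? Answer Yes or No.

Comparing payoff streams over the 6 periods until play realigns: cooperate → 4(1+β+…+β^5); deviate → 14 + 2(β+…+β^5).
Cooperation is sustained iff (4−2)(β+…+β^5) ≥ 14−4.
β+…+β^5 = 6/7·(1−(6/7)^5)/(1−6/7) = 3.2240, and (14−4)/(4−2) = 5.0000.
3.2240 < 5.0000, so cooperation is not sustainable.

No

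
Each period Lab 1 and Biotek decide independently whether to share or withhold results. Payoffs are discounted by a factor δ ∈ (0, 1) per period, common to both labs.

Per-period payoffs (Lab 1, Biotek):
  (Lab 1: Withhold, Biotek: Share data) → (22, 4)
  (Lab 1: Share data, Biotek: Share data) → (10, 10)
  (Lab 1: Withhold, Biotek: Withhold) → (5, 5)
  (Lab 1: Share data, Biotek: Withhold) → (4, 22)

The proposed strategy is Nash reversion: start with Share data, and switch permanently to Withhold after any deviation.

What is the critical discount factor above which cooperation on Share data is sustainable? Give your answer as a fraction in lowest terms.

10/(1−δ) ≥ 22 + 5δ/(1−δ)
10 ≥ 22 − 17δ
δ ≥ 12/17.

12/17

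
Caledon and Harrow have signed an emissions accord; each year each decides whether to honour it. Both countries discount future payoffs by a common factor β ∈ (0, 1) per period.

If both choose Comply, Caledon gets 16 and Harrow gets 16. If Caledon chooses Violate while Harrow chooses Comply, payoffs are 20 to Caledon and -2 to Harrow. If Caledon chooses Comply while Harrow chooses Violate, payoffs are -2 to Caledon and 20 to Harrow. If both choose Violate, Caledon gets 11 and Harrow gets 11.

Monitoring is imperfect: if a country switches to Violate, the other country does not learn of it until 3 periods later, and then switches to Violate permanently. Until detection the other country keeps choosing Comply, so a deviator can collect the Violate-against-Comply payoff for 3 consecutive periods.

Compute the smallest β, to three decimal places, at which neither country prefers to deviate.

The best deviation is to choose Violate for all 3 undetected periods, earning 20 each, then 11 forever once detected.
Deviation value: 20(1−β^3)/(1−β) + 11β^3/(1−β); cooperation value: 16/(1−β).
IC: 16 ≥ 20(1−β^3) + 11β^3 = 20 − 9β^3.
So β^3 ≥ 4/9, giving β ≥ (4/9)^(1/3) ≈ 0.763.

0.763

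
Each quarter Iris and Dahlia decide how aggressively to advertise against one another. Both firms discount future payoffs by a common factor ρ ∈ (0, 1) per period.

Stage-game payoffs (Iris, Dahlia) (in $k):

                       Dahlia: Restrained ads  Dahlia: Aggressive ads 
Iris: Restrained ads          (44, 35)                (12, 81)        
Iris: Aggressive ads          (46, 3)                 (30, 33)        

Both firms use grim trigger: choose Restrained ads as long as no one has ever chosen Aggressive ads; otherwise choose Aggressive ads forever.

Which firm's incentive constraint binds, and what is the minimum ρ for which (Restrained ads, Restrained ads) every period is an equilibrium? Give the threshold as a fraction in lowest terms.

Dahlia; ρ ≥ 23/24

Iris's threshold: (46−44)/(46−30) = 1/8.
Dahlia's threshold: (81−35)/(81−33) = 23/24.
1/8 < 23/24, so Dahlia binds and ρ* = 23/24.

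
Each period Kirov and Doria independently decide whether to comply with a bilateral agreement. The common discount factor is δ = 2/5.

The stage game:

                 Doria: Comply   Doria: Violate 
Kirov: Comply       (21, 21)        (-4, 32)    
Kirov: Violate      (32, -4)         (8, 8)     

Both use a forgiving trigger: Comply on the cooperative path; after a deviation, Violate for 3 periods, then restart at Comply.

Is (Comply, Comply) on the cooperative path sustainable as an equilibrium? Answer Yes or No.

No

Comparing payoff streams over the 4 periods until play realigns: cooperate → 21(1+δ+…+δ^3); deviate → 32 + 8(δ+…+δ^3).
Cooperation is sustained iff (21−8)(δ+…+δ^3) ≥ 32−21.
δ+…+δ^3 = 2/5·(1−(2/5)^3)/(1−2/5) = 0.6240, and (32−21)/(21−8) = 0.8462.
0.6240 < 0.8462, so cooperation is not sustainable.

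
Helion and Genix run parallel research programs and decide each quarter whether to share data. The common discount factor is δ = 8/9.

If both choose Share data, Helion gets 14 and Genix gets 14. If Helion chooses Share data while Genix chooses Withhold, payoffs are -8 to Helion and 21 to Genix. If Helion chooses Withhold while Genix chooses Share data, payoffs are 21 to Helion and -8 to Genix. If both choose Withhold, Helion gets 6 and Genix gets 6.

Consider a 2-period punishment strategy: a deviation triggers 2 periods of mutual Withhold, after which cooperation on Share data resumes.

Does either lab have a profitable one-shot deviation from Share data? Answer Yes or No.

No

A one-shot deviation gives 21 now, then 6 for 2 periods, then back to 14.
Gain from deviating: (21−14) today; loss: (14−6) in each of the next 2 periods.
No-deviation condition: (14−6)(δ+…+δ^2) ≥ 21−14, i.e. δ+…+δ^2 ≥ 7/8.
At δ = 8/9: δ+…+δ^2 = 1.6790 ≥ 0.8750.
So cooperation is sustainable.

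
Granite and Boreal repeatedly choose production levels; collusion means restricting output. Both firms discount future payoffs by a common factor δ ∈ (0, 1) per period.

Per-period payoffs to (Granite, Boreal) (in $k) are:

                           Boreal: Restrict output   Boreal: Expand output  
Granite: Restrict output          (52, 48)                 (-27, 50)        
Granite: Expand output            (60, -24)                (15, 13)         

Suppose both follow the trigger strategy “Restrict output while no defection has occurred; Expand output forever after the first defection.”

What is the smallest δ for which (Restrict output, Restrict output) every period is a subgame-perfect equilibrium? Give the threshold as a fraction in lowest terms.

8/45

For Granite: deviation gain 60−52 = 8, per-period punishment loss 52−15 = 37. IC gives δ ≥ 8/45.
For Boreal: gain 2, loss 35 per period, so δ ≥ 2/37.
The tighter constraint is Granite's, so cooperation needs δ ≥ 8/45.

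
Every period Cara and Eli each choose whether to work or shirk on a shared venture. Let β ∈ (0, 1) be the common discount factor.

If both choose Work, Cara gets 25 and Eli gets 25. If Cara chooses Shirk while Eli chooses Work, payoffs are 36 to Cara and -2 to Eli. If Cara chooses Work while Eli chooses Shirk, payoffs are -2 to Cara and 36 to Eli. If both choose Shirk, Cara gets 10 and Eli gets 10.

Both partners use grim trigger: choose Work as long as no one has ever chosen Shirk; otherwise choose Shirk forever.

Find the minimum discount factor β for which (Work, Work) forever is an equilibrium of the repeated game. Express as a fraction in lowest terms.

11/26

Cooperation forever yields 25 each period: 25/(1−β).
Deviating yields 36 once, then 10 forever: 36 + 10β/(1−β).
No profitable deviation requires 25/(1−β) ≥ 36 + 10β/(1−β).
Multiplying by (1−β): 25 ≥ 36(1−β) + 10β = 36 − 26β.
So 26β ≥ 11, i.e. β ≥ 11/26.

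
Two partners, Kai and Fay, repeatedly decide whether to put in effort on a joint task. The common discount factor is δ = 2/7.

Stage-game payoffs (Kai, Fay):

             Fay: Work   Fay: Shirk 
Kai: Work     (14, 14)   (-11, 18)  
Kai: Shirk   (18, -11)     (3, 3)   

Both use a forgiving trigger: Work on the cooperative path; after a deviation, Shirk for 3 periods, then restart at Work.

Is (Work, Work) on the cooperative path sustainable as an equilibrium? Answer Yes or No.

Yes

A one-shot deviation gives 18 now, then 3 for 3 periods, then back to 14.
Gain from deviating: (18−14) today; loss: (14−3) in each of the next 3 periods.
No-deviation condition: (14−3)(δ+…+δ^3) ≥ 18−14, i.e. δ+…+δ^3 ≥ 4/11.
At δ = 2/7: δ+…+δ^3 = 0.3907 ≥ 0.3636.
So cooperation is sustainable.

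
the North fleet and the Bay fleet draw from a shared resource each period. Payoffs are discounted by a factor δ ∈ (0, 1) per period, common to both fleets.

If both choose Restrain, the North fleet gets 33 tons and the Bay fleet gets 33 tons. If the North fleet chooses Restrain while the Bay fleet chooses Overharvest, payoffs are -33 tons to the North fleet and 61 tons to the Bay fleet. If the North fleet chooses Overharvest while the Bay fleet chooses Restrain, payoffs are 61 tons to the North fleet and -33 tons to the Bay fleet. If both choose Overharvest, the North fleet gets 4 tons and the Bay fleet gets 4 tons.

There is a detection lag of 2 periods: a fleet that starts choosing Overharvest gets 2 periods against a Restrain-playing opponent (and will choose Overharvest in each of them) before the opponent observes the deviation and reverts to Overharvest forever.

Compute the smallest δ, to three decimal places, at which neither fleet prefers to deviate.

The best deviation is to choose Overharvest for all 2 undetected periods, earning 61 each, then 4 forever once detected.
Deviation value: 61(1−δ^2)/(1−δ) + 4δ^2/(1−δ); cooperation value: 33/(1−δ).
IC: 33 ≥ 61(1−δ^2) + 4δ^2 = 61 − 57δ^2.
So δ^2 ≥ 28/57, giving δ ≥ (28/57)^(1/2) ≈ 0.701.

0.701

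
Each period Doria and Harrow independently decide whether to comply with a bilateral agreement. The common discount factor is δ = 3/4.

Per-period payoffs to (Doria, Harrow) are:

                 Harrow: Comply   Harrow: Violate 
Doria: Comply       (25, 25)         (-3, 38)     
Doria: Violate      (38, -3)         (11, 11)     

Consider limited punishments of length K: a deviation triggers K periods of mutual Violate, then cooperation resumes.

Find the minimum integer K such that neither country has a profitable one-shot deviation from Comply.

2

No profitable deviation requires (25−11)(δ+…+δ^K) ≥ 38−25, i.e. δ+…+δ^K ≥ 13/14 ≈ 0.9286.
With δ = 3/4, the partial sums are K=1: 0.7500, K=2: 1.3125.
K = 2 is the first length at which the sum reaches 0.9286.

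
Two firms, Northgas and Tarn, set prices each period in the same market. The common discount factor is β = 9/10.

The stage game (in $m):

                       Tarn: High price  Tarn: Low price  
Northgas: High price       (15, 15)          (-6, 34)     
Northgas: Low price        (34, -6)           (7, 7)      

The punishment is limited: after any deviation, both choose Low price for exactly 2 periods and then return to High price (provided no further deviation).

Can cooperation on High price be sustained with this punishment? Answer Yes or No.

Comparing payoff streams over the 3 periods until play realigns: cooperate → 15(1+β+…+β^2); deviate → 34 + 7(β+…+β^2).
Cooperation is sustained iff (15−7)(β+…+β^2) ≥ 34−15.
β+…+β^2 = 9/10·(1−(9/10)^2)/(1−9/10) = 1.7100, and (34−15)/(15−7) = 2.3750.
1.7100 < 2.3750, so cooperation is not sustainable.

No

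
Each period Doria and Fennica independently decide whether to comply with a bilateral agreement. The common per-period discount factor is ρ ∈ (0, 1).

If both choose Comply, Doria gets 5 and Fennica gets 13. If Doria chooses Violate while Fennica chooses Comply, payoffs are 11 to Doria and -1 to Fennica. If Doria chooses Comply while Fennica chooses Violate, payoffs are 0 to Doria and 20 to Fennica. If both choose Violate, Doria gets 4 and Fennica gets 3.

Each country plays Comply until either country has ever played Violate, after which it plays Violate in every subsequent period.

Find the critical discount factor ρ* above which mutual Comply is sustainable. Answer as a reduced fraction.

Doria: cooperation gives 5 each period; deviation gives 11 once then 4 forever.
  5/(1−ρ) ≥ 11 + 4ρ/(1−ρ) ⇒ ρ ≥ 6/7.
Fennica: cooperation gives 13 each period; deviation gives 20 once then 3 forever.
  ρ ≥ 7/17.
Both must hold, so the binding constraint is Doria's: ρ ≥ 6/7.

6/7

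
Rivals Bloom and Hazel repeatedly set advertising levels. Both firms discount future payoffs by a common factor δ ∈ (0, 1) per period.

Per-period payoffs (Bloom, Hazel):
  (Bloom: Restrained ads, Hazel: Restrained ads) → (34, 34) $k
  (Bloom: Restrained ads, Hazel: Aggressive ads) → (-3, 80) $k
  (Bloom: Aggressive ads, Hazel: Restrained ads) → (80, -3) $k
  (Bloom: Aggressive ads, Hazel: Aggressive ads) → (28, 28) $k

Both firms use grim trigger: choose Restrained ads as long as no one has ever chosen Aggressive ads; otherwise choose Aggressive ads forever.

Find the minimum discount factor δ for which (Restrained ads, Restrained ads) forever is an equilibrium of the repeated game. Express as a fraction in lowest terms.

34/(1−δ) ≥ 80 + 28δ/(1−δ)
34 ≥ 80 − 52δ
δ ≥ 46/52 = 23/26.

23/26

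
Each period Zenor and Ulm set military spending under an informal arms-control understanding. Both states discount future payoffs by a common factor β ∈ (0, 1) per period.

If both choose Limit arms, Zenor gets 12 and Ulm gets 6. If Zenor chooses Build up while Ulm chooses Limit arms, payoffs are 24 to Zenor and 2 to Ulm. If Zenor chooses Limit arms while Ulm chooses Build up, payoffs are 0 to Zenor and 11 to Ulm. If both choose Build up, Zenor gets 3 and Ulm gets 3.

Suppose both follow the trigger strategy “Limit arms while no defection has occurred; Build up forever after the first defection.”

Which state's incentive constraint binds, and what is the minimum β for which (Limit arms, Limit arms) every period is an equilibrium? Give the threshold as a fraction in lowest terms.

Ulm; β ≥ 5/8

Zenor: cooperation gives 12 each period; deviation gives 24 once then 3 forever.
  12/(1−β) ≥ 24 + 3β/(1−β) ⇒ β ≥ 12/21 = 4/7.
Ulm: cooperation gives 6 each period; deviation gives 11 once then 3 forever.
  β ≥ 5/8.
Both must hold, so the binding constraint is Ulm's: β ≥ 5/8.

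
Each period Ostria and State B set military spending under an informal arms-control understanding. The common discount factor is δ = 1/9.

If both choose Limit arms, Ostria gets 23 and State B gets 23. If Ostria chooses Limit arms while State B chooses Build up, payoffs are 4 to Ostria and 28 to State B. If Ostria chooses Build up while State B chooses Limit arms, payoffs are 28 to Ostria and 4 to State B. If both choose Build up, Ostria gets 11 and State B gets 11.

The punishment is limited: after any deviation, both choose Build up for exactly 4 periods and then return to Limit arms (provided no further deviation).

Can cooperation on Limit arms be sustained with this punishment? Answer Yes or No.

IC: δ+…+δ^4 ≥ (28−23)/(23−11) = 5/12.
At δ = 1/9: partial sum = 0.1250 < 0.4167. Cooperation not sustainable.

No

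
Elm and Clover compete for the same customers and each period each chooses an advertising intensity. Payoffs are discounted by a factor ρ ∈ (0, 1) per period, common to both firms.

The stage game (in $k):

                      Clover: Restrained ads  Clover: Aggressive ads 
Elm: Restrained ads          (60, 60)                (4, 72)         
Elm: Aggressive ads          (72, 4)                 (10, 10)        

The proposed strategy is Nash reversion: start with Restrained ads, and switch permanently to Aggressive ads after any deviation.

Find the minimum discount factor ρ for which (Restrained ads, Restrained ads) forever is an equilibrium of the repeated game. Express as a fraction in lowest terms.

One-period gain from deviating is 72 − 60 = 12. The loss is 60 − 10 = 50 in every subsequent period, with present value 50·ρ/(1−ρ).
Deviation is unprofitable when 50·ρ/(1−ρ) ≥ 12, i.e. ρ/(1−ρ) ≥ 6/25.
Equivalently ρ ≥ 12/(12+50) = 6/31.

6/31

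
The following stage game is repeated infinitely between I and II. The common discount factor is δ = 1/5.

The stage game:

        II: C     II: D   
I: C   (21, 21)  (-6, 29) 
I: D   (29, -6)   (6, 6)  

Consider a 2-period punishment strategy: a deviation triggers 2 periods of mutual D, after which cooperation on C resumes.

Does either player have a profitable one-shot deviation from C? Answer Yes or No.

Yes

Comparing payoff streams over the 3 periods until play realigns: cooperate → 21(1+δ+…+δ^2); deviate → 29 + 6(δ+…+δ^2).
Cooperation is sustained iff (21−6)(δ+…+δ^2) ≥ 29−21.
δ+…+δ^2 = 1/5·(1−(1/5)^2)/(1−1/5) = 0.2400, and (29−21)/(21−6) = 0.5333.
0.2400 < 0.5333, so cooperation is not sustainable.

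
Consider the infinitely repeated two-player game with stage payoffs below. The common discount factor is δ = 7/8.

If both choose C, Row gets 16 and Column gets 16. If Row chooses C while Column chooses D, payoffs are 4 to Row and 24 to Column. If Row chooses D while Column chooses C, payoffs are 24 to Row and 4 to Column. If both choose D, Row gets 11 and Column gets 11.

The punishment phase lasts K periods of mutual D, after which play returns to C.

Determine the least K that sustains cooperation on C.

2

Need Σ_{k=1}^{K} δ^k ≥ (24−16)/(16−11) = 1.6000 at δ = 7/8.
At K = 1 the sum is 0.8750 < 1.6000; at K = 2 it is 1.6406 ≥ 1.6000.
So the minimum punishment length is K = 2.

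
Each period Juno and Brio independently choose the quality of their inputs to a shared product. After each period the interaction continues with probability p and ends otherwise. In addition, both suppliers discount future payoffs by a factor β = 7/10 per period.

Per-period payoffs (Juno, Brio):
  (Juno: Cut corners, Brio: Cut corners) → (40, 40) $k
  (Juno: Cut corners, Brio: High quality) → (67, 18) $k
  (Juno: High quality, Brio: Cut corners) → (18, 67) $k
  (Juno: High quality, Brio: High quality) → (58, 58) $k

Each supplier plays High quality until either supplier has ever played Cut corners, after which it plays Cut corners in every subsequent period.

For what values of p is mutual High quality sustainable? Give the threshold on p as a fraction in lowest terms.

Expected continuation weight on next period's payoff is β·p = 7/10·p, which plays the role of the discount factor.
Cooperation requires 7/10·p ≥ (67−58)/(67−40) = 1/3, hence p ≥ 10/21.

10/21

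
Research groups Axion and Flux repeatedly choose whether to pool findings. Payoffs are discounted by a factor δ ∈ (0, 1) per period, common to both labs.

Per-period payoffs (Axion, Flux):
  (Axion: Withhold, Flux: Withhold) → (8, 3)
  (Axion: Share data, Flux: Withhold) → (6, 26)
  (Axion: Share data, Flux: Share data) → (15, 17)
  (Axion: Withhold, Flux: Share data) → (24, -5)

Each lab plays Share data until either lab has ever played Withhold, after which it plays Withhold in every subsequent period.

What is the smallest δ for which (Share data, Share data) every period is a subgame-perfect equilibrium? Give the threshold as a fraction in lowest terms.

9/16

Axion: cooperation gives 15 each period; deviation gives 24 once then 8 forever.
  15/(1−δ) ≥ 24 + 8δ/(1−δ) ⇒ δ ≥ 9/16.
Flux: cooperation gives 17 each period; deviation gives 26 once then 3 forever.
  δ ≥ 9/23.
Both must hold, so the binding constraint is Axion's: δ ≥ 9/16.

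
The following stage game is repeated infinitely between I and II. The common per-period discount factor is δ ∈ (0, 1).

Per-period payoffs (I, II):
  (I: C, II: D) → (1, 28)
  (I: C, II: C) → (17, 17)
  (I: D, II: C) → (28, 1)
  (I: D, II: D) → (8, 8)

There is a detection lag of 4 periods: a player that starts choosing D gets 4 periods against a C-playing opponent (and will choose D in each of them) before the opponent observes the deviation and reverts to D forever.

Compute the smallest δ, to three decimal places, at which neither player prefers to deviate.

Deviating for the 4 undetected periods gains 28−17 = 11 per period over cooperation, then loses 17−8 = 9 per period forever once punishment starts.
Gain: 11(1 + δ + … + δ^3); loss: 9·δ^4/(1−δ).
No profitable deviation ⇔ 11(1−δ^4) ≤ 9·δ^4, i.e. δ^4 ≥ 11/(11+9) = 11/20.
Hence δ ≥ (11/20)^(1/4) ≈ 0.861.

0.861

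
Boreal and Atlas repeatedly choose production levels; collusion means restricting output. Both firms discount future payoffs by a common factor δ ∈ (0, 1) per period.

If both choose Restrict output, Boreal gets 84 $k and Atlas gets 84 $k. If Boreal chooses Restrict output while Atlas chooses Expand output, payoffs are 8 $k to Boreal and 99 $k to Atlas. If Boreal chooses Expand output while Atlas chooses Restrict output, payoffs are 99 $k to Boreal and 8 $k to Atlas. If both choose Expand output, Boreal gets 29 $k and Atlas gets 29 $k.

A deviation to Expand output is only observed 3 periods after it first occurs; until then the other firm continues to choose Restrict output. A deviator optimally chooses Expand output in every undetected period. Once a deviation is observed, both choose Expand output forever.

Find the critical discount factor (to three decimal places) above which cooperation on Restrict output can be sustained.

0.598

A deviator earns 99 for 3 periods, then 29 forever; cooperating earns 84 forever. Multiplying the IC by (1−δ):
84 ≥ 99(1−δ^3) + 29δ^3, so 70·δ^3 ≥ 15 and δ^3 ≥ 3/14.
δ ≥ (3/14)^(1/3) ≈ 0.598.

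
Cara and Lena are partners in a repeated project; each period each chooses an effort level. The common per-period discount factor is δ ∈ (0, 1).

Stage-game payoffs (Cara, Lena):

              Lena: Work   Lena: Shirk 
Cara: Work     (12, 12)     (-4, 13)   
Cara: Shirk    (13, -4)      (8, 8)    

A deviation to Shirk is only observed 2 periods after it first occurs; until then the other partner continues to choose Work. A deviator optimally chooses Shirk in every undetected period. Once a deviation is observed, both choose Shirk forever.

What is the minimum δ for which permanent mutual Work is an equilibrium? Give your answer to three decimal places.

A deviator earns 13 for 2 periods, then 8 forever; cooperating earns 12 forever. Multiplying the IC by (1−δ):
12 ≥ 13(1−δ^2) + 8δ^2, so 5·δ^2 ≥ 1 and δ^2 ≥ 1/5.
δ ≥ (1/5)^(1/2) ≈ 0.447.

0.447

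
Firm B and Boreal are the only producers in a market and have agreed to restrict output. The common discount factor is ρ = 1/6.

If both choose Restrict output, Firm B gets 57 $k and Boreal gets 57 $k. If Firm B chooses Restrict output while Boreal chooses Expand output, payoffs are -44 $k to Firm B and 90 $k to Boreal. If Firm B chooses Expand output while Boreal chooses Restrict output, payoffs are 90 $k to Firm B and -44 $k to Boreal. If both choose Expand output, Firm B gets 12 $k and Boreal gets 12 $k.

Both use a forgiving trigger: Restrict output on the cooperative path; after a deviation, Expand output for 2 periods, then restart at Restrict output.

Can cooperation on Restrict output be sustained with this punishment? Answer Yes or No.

No

Comparing payoff streams over the 3 periods until play realigns: cooperate → 57(1+ρ+…+ρ^2); deviate → 90 + 12(ρ+…+ρ^2).
Cooperation is sustained iff (57−12)(ρ+…+ρ^2) ≥ 90−57.
ρ+…+ρ^2 = 1/6·(1−(1/6)^2)/(1−1/6) = 0.1944, and (90−57)/(57−12) = 0.7333.
0.1944 < 0.7333, so cooperation is not sustainable.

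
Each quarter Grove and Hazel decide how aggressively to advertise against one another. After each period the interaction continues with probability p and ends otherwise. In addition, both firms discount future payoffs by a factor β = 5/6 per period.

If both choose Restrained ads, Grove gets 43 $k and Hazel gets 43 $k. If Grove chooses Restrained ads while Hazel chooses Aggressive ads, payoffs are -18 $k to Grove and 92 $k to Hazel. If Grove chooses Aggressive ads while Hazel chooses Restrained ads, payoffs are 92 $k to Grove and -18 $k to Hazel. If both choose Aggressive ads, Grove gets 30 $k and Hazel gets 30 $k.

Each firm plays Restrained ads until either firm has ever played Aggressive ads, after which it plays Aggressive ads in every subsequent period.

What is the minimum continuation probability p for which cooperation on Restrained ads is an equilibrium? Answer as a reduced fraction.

147/155

With continuation probability p and discount β, the effective per-period discount factor is βp.
Grim-trigger IC: βp ≥ (92−43)/(92−30) = 49/62.
So p ≥ (49/62)/(5/6) = 147/155.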